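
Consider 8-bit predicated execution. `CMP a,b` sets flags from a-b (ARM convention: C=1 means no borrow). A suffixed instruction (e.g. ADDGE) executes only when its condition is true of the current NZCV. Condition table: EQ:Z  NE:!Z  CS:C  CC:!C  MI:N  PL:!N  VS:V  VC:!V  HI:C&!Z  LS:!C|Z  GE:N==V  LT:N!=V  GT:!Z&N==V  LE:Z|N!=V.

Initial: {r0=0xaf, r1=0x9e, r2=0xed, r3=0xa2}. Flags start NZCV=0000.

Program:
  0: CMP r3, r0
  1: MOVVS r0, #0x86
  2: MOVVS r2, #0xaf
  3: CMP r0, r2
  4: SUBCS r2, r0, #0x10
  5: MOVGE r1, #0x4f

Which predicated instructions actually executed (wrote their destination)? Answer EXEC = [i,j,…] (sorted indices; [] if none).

0: ✓ CMP  NZCV=1000
1: · MOVVS
2: · MOVVS
3: ✓ CMP  NZCV=1000
4: · SUBCS
5: · MOVGE

EXEC = []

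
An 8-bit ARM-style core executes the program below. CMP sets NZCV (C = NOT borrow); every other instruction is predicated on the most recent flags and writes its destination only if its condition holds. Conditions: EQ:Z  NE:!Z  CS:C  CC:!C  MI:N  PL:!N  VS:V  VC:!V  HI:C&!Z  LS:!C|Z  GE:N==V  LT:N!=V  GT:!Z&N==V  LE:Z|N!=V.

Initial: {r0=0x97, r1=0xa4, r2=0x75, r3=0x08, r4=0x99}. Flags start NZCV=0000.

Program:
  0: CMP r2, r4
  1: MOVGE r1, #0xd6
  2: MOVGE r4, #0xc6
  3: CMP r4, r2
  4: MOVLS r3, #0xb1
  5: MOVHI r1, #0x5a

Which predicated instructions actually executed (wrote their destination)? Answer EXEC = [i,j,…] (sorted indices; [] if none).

EXEC = [1,2,5]

0: ✓ CMP  NZCV=1001
1: ✓ MOVGE  r1←0xd6
2: ✓ MOVGE  r4←0xc6
3: ✓ CMP  NZCV=0011
4: · MOVLS
5: ✓ MOVHI  r1←0x5a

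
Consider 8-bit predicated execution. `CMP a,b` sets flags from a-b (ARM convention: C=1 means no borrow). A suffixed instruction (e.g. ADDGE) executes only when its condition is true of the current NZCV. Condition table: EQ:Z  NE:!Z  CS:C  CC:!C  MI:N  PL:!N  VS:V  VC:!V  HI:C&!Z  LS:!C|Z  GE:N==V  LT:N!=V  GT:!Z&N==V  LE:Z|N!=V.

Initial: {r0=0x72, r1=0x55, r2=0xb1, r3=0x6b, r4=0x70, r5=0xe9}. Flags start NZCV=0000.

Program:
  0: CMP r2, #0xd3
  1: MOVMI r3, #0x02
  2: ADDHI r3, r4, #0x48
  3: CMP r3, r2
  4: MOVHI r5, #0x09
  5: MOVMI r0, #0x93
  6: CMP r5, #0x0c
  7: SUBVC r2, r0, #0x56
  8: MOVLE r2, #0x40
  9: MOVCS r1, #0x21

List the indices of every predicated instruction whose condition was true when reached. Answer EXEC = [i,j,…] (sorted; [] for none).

[0] flags=1000 → (cmp)
[1] flags=1000 MI?T → r3=0x02
[2] flags=1000 HI?F → skip
[3] flags=0000 → (cmp)
[4] flags=0000 HI?F → skip
[5] flags=0000 MI?F → skip
[6] flags=1010 → (cmp)
[7] flags=1010 VC?T → r2=0x1c
[8] flags=1010 LE?T → r2=0x40
[9] flags=1010 CS?T → r1=0x21

EXEC = [1,7,8,9]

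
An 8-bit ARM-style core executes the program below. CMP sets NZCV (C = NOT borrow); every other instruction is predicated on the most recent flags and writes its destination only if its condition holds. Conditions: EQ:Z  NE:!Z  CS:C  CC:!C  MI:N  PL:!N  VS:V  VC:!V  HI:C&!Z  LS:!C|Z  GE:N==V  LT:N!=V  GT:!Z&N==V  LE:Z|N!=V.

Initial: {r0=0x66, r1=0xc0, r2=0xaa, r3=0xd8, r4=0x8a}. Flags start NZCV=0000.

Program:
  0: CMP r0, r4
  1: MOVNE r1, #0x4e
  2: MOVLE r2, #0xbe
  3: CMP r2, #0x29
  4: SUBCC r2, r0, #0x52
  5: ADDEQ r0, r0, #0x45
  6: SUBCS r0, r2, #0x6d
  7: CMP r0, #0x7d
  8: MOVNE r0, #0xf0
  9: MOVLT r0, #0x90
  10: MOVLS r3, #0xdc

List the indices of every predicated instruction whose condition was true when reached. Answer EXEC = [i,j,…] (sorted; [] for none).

EXEC = [1,6,8,9,10]

[0] flags=1001 → (cmp)
[1] flags=1001 NE?T → r1=0x4e
[2] flags=1001 LE?F → skip
[3] flags=1010 → (cmp)
[4] flags=1010 CC?F → skip
[5] flags=1010 EQ?F → skip
[6] flags=1010 CS?T → r0=0x3d
[7] flags=1000 → (cmp)
[8] flags=1000 NE?T → r0=0xf0
[9] flags=1000 LT?T → r0=0x90
[10] flags=1000 LS?T → r3=0xdc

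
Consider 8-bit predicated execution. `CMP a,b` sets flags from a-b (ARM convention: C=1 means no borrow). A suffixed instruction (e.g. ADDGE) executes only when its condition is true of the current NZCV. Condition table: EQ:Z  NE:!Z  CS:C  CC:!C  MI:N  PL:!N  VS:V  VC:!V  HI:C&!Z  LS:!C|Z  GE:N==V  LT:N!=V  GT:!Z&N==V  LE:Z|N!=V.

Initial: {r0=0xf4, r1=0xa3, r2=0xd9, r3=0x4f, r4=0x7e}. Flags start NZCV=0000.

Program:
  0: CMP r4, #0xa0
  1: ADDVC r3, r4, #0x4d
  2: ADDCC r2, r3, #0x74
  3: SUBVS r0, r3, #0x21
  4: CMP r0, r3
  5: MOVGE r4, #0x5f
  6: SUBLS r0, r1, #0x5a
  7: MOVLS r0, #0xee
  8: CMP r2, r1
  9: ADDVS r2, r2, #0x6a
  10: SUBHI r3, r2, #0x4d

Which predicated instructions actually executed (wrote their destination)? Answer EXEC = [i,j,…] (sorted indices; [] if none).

0: ✓ CMP  NZCV=1001
1: · ADDVC
2: ✓ ADDCC  r2←0xc3
3: ✓ SUBVS  r0←0x2e
4: ✓ CMP  NZCV=1000
5: · MOVGE
6: ✓ SUBLS  r0←0x49
7: ✓ MOVLS  r0←0xee
8: ✓ CMP  NZCV=0010
9: · ADDVS
10: ✓ SUBHI  r3←0x76

EXEC = [2,3,6,7,10]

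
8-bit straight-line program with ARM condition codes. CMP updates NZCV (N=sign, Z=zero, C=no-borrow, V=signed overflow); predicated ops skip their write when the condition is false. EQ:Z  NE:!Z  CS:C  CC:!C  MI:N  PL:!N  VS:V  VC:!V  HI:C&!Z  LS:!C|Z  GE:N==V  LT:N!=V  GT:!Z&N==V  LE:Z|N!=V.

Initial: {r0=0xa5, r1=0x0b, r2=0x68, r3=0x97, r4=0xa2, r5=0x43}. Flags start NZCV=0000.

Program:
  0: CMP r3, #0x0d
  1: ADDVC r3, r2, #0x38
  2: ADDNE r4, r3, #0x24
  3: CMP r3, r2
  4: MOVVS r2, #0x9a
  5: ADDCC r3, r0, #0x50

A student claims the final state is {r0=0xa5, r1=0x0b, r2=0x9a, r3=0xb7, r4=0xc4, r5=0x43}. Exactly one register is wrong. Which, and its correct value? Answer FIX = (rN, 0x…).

0: ✓ CMP  NZCV=1010
1: ✓ ADDVC  r3←0xa0
2: ✓ ADDNE  r4←0xc4
3: ✓ CMP  NZCV=0011
4: ✓ MOVVS  r2←0x9a
5: · ADDCC

FIX = (r3, 0xa0)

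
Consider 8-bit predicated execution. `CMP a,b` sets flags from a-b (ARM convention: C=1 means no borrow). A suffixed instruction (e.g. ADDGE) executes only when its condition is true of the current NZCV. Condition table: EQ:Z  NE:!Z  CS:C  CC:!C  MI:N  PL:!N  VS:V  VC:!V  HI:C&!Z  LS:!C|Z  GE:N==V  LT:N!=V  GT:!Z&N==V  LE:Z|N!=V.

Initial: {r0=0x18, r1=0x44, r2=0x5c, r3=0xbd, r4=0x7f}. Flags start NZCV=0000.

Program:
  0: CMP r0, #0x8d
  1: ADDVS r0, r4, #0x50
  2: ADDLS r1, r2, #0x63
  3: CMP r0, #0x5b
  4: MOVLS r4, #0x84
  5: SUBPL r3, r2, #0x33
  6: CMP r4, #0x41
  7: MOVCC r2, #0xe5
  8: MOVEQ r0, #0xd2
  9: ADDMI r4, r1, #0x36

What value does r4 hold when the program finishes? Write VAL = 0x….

VAL = 0x7f

[0] flags=1001 → (cmp)
[1] flags=1001 VS?T → r0=0xcf
[2] flags=1001 LS?T → r1=0xbf
[3] flags=0011 → (cmp)
[4] flags=0011 LS?F → skip
[5] flags=0011 PL?T → r3=0x29
[6] flags=0010 → (cmp)
[7] flags=0010 CC?F → skip
[8] flags=0010 EQ?F → skip
[9] flags=0010 MI?F → skip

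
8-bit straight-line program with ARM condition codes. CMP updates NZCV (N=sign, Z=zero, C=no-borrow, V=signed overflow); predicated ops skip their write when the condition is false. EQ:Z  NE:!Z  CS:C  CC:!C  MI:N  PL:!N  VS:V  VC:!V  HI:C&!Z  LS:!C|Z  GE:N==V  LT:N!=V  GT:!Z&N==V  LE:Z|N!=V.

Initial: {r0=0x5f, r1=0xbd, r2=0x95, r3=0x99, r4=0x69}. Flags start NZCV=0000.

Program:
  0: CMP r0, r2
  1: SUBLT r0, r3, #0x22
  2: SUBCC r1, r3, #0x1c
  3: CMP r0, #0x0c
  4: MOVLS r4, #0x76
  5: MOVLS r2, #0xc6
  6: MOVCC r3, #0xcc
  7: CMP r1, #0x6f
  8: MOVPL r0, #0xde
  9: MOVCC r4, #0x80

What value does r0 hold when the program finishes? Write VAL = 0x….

VAL = 0xde

[0] flags=1001 → (cmp)
[1] flags=1001 LT?F → skip
[2] flags=1001 CC?T → r1=0x7d
[3] flags=0010 → (cmp)
[4] flags=0010 LS?F → skip
[5] flags=0010 LS?F → skip
[6] flags=0010 CC?F → skip
[7] flags=0010 → (cmp)
[8] flags=0010 PL?T → r0=0xde
[9] flags=0010 CC?F → skip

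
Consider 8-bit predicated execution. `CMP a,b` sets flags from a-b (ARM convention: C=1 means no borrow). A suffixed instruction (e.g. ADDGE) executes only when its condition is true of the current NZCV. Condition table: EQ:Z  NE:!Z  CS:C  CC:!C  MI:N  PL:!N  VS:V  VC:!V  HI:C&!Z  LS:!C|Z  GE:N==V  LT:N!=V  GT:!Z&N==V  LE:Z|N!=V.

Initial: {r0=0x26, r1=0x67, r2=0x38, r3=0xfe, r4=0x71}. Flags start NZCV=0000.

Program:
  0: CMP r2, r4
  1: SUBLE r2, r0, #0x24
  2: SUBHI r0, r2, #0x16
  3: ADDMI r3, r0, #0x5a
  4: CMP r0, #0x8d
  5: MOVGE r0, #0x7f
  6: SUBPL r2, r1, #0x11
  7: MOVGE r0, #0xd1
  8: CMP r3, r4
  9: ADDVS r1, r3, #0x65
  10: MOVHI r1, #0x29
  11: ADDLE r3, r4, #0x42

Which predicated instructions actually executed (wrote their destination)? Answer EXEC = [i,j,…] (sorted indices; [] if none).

EXEC = [1,3,5,7,9,10,11]

[0] flags=1000 → (cmp)
[1] flags=1000 LE?T → r2=0x02
[2] flags=1000 HI?F → skip
[3] flags=1000 MI?T → r3=0x80
[4] flags=1001 → (cmp)
[5] flags=1001 GE?T → r0=0x7f
[6] flags=1001 PL?F → skip
[7] flags=1001 GE?T → r0=0xd1
[8] flags=0011 → (cmp)
[9] flags=0011 VS?T → r1=0xe5
[10] flags=0011 HI?T → r1=0x29
[11] flags=0011 LE?T → r3=0xb3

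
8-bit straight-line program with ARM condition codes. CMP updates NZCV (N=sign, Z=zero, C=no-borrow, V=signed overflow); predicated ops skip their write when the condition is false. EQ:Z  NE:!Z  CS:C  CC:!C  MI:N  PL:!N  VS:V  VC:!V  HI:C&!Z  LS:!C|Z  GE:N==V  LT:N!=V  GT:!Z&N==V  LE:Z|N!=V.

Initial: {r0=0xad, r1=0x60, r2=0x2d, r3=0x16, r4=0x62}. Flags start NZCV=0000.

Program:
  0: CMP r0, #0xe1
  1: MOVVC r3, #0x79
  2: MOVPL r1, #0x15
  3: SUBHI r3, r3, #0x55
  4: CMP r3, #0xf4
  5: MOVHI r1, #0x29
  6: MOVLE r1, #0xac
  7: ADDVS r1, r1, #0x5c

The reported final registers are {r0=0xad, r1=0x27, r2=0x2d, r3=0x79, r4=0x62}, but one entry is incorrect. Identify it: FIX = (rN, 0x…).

FIX = (r1, 0xbc)

[0] flags=1000 → (cmp)
[1] flags=1000 VC?T → r3=0x79
[2] flags=1000 PL?F → skip
[3] flags=1000 HI?F → skip
[4] flags=1001 → (cmp)
[5] flags=1001 HI?F → skip
[6] flags=1001 LE?F → skip
[7] flags=1001 VS?T → r1=0xbc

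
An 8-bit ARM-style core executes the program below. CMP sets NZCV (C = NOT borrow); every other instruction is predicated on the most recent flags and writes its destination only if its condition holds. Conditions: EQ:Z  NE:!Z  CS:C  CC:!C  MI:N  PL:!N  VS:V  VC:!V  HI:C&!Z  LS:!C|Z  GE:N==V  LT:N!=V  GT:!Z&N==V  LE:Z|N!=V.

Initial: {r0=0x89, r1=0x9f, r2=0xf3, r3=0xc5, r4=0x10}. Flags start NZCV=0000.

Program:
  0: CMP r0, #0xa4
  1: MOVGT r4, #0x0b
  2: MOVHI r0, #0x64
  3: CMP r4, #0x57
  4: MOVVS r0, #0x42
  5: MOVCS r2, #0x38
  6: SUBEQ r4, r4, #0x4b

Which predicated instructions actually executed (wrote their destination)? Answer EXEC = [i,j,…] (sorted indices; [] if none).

EXEC = []

0: ✓ CMP  NZCV=1000
1: · MOVGT
2: · MOVHI
3: ✓ CMP  NZCV=1000
4: · MOVVS
5: · MOVCS
6: · SUBEQ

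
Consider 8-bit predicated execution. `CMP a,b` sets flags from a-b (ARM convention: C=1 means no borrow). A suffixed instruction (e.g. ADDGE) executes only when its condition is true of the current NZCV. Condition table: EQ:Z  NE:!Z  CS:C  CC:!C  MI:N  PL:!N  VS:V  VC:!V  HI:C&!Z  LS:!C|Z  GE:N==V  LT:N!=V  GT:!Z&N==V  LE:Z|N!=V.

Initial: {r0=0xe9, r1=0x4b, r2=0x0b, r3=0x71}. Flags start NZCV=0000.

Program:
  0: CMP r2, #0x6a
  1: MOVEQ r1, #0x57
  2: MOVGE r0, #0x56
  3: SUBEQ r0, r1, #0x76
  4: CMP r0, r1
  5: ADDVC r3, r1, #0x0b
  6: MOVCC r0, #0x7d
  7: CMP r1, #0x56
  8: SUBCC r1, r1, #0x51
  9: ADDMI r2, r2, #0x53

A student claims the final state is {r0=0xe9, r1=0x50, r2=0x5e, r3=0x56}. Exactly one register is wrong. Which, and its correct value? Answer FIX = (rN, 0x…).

[0] flags=1000 → (cmp)
[1] flags=1000 EQ?F → skip
[2] flags=1000 GE?F → skip
[3] flags=1000 EQ?F → skip
[4] flags=1010 → (cmp)
[5] flags=1010 VC?T → r3=0x56
[6] flags=1010 CC?F → skip
[7] flags=1000 → (cmp)
[8] flags=1000 CC?T → r1=0xfa
[9] flags=1000 MI?T → r2=0x5e

FIX = (r1, 0xfa)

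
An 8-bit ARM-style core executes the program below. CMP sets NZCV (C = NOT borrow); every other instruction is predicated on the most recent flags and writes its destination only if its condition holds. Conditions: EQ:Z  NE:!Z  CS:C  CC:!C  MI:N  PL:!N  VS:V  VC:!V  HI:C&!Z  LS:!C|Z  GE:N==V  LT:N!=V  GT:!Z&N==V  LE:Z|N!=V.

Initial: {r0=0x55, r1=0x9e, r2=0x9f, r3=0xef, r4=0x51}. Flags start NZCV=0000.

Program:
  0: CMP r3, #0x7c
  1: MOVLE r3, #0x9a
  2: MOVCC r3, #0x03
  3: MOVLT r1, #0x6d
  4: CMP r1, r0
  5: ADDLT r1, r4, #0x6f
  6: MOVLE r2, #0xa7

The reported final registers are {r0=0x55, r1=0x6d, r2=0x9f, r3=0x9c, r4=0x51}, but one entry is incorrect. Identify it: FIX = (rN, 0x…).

0: ✓ CMP  NZCV=0011
1: ✓ MOVLE  r3←0x9a
2: · MOVCC
3: ✓ MOVLT  r1←0x6d
4: ✓ CMP  NZCV=0010
5: · ADDLT
6: · MOVLE

FIX = (r3, 0x9a)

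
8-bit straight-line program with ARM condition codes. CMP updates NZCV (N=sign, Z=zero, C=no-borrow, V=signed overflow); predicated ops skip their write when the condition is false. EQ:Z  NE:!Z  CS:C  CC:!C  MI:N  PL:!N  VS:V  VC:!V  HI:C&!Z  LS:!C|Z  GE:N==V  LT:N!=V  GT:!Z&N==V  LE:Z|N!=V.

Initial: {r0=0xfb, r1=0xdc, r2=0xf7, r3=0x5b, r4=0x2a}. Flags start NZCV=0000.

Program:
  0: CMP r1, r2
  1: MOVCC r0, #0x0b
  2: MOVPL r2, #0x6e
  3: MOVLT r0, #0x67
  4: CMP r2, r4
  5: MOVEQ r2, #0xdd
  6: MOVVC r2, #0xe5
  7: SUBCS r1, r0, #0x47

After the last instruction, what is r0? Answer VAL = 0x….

[0] flags=1000 → (cmp)
[1] flags=1000 CC?T → r0=0x0b
[2] flags=1000 PL?F → skip
[3] flags=1000 LT?T → r0=0x67
[4] flags=1010 → (cmp)
[5] flags=1010 EQ?F → skip
[6] flags=1010 VC?T → r2=0xe5
[7] flags=1010 CS?T → r1=0x20

VAL = 0x67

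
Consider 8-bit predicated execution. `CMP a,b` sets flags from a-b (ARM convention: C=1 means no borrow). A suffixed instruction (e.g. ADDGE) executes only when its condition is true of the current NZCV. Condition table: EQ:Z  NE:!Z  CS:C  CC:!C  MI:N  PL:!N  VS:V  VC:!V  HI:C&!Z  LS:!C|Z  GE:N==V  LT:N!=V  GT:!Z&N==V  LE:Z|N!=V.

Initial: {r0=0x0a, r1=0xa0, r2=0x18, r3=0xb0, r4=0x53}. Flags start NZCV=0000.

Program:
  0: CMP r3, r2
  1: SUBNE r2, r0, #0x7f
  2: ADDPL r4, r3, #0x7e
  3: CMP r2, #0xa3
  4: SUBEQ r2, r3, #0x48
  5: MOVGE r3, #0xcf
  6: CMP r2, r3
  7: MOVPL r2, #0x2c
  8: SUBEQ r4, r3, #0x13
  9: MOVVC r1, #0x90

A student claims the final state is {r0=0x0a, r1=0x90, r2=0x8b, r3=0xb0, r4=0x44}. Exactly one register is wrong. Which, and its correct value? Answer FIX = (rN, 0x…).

FIX = (r4, 0x53)

[0] flags=1010 → (cmp)
[1] flags=1010 NE?T → r2=0x8b
[2] flags=1010 PL?F → skip
[3] flags=1000 → (cmp)
[4] flags=1000 EQ?F → skip
[5] flags=1000 GE?F → skip
[6] flags=1000 → (cmp)
[7] flags=1000 PL?F → skip
[8] flags=1000 EQ?F → skip
[9] flags=1000 VC?T → r1=0x90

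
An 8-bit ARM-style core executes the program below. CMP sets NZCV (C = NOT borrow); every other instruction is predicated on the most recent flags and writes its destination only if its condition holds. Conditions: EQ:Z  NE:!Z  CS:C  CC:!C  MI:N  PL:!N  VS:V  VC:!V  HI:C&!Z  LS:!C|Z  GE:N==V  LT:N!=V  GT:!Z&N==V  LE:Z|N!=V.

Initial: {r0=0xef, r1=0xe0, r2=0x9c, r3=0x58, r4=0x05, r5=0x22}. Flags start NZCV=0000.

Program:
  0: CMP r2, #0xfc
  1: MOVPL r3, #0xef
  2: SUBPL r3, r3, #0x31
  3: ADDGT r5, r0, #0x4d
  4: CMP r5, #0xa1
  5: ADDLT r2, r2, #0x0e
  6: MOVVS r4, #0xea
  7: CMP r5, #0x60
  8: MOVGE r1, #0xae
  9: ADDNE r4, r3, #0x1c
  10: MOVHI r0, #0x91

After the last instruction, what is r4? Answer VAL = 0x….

[0] flags=1000 → (cmp)
[1] flags=1000 PL?F → skip
[2] flags=1000 PL?F → skip
[3] flags=1000 GT?F → skip
[4] flags=1001 → (cmp)
[5] flags=1001 LT?F → skip
[6] flags=1001 VS?T → r4=0xea
[7] flags=1000 → (cmp)
[8] flags=1000 GE?F → skip
[9] flags=1000 NE?T → r4=0x74
[10] flags=1000 HI?F → skip

VAL = 0x74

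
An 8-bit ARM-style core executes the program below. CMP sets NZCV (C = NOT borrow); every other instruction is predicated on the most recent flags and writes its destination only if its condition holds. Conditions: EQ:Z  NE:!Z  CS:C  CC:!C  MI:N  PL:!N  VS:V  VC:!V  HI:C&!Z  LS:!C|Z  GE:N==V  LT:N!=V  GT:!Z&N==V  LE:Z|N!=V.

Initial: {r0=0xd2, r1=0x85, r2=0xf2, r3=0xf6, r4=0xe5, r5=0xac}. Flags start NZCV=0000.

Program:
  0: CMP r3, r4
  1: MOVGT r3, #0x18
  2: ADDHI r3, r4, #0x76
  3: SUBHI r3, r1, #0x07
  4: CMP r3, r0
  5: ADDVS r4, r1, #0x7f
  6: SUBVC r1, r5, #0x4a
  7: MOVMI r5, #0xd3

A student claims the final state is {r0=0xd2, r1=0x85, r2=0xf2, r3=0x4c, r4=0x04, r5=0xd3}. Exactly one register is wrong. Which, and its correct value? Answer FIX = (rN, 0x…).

FIX = (r3, 0x7e)

[0] flags=0010 → (cmp)
[1] flags=0010 GT?T → r3=0x18
[2] flags=0010 HI?T → r3=0x5b
[3] flags=0010 HI?T → r3=0x7e
[4] flags=1001 → (cmp)
[5] flags=1001 VS?T → r4=0x04
[6] flags=1001 VC?F → skip
[7] flags=1001 MI?T → r5=0xd3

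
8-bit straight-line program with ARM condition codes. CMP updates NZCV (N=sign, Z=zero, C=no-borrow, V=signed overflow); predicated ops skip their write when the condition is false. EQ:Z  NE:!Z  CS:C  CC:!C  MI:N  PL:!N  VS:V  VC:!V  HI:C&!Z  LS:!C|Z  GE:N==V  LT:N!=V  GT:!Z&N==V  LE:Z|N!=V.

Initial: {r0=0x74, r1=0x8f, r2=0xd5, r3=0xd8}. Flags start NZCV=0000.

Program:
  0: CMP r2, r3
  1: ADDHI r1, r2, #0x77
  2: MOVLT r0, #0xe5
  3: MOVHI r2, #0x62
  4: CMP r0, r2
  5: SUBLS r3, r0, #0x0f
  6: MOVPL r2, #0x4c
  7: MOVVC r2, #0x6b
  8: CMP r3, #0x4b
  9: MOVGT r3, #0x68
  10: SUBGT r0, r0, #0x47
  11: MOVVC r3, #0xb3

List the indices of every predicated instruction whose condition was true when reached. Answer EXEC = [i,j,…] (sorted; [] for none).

[0] flags=1000 → (cmp)
[1] flags=1000 HI?F → skip
[2] flags=1000 LT?T → r0=0xe5
[3] flags=1000 HI?F → skip
[4] flags=0010 → (cmp)
[5] flags=0010 LS?F → skip
[6] flags=0010 PL?T → r2=0x4c
[7] flags=0010 VC?T → r2=0x6b
[8] flags=1010 → (cmp)
[9] flags=1010 GT?F → skip
[10] flags=1010 GT?F → skip
[11] flags=1010 VC?T → r3=0xb3

EXEC = [2,6,7,11]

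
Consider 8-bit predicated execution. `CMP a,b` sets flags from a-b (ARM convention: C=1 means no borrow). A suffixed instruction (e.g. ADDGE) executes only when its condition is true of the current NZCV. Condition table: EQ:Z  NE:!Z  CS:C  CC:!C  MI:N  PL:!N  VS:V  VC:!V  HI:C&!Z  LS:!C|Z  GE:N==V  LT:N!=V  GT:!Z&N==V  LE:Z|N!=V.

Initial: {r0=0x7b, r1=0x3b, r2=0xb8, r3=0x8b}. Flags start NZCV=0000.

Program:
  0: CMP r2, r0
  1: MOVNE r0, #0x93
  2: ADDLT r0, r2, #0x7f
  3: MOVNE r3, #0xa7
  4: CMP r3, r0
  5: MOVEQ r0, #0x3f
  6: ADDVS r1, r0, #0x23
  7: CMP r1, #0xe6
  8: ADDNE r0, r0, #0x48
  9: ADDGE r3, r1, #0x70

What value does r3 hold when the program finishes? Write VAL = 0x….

VAL = 0xca

[0] flags=0011 → (cmp)
[1] flags=0011 NE?T → r0=0x93
[2] flags=0011 LT?T → r0=0x37
[3] flags=0011 NE?T → r3=0xa7
[4] flags=0011 → (cmp)
[5] flags=0011 EQ?F → skip
[6] flags=0011 VS?T → r1=0x5a
[7] flags=0000 → (cmp)
[8] flags=0000 NE?T → r0=0x7f
[9] flags=0000 GE?T → r3=0xca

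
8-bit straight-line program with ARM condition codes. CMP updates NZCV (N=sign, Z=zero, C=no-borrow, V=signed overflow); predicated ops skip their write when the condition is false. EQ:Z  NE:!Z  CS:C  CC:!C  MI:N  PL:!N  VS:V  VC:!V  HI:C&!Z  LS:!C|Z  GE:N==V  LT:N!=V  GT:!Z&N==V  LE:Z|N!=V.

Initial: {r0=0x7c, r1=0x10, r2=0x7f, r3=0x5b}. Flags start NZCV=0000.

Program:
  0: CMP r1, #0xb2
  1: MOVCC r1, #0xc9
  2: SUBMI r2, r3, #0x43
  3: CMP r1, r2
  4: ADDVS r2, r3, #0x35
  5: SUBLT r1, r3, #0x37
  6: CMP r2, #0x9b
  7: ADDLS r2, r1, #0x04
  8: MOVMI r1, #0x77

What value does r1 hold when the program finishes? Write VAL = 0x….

0: ✓ CMP  NZCV=0000
1: ✓ MOVCC  r1←0xc9
2: · SUBMI
3: ✓ CMP  NZCV=0011
4: ✓ ADDVS  r2←0x90
5: ✓ SUBLT  r1←0x24
6: ✓ CMP  NZCV=1000
7: ✓ ADDLS  r2←0x28
8: ✓ MOVMI  r1←0x77

VAL = 0x77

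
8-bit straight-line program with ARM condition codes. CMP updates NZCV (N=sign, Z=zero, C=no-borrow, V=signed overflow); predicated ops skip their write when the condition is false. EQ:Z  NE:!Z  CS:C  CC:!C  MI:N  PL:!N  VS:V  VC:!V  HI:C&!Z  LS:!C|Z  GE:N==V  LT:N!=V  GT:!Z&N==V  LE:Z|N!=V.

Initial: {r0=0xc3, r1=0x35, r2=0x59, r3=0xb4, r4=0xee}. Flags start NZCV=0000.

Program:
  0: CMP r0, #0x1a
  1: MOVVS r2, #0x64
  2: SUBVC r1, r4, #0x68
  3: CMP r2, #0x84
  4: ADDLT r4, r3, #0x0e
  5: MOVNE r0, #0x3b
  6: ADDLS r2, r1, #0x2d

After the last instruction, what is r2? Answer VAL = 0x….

VAL = 0xb3

0: ✓ CMP  NZCV=1010
1: · MOVVS
2: ✓ SUBVC  r1←0x86
3: ✓ CMP  NZCV=1001
4: · ADDLT
5: ✓ MOVNE  r0←0x3b
6: ✓ ADDLS  r2←0xb3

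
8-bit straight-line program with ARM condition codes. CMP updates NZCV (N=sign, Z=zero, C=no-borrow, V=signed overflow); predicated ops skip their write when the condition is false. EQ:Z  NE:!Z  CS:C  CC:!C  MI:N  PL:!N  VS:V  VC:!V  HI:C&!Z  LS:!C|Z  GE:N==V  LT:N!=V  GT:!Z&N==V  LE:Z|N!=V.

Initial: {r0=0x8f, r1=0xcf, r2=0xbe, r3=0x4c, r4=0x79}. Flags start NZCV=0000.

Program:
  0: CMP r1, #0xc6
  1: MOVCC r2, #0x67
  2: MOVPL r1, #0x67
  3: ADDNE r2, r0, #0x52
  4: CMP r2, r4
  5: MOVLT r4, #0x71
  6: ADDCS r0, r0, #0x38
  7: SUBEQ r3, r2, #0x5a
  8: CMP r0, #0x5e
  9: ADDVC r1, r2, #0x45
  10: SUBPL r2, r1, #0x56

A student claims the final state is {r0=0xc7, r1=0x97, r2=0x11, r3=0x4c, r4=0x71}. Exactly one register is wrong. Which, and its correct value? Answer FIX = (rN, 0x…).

FIX = (r1, 0x67)

[0] flags=0010 → (cmp)
[1] flags=0010 CC?F → skip
[2] flags=0010 PL?T → r1=0x67
[3] flags=0010 NE?T → r2=0xe1
[4] flags=0011 → (cmp)
[5] flags=0011 LT?T → r4=0x71
[6] flags=0011 CS?T → r0=0xc7
[7] flags=0011 EQ?F → skip
[8] flags=0011 → (cmp)
[9] flags=0011 VC?F → skip
[10] flags=0011 PL?T → r2=0x11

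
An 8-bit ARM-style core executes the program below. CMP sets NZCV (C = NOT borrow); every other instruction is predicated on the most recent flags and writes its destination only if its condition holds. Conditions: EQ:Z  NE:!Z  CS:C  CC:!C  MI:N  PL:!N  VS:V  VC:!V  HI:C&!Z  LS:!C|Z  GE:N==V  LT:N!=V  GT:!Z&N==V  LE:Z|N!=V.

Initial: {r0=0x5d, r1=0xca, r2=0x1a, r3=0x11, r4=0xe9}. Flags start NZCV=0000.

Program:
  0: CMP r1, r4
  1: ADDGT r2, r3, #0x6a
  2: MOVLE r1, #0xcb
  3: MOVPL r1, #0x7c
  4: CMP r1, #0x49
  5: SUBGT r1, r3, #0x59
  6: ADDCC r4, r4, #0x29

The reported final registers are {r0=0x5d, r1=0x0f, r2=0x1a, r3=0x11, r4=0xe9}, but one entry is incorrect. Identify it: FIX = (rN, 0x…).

0: ✓ CMP  NZCV=1000
1: · ADDGT
2: ✓ MOVLE  r1←0xcb
3: · MOVPL
4: ✓ CMP  NZCV=1010
5: · SUBGT
6: · ADDCC

FIX = (r1, 0xcb)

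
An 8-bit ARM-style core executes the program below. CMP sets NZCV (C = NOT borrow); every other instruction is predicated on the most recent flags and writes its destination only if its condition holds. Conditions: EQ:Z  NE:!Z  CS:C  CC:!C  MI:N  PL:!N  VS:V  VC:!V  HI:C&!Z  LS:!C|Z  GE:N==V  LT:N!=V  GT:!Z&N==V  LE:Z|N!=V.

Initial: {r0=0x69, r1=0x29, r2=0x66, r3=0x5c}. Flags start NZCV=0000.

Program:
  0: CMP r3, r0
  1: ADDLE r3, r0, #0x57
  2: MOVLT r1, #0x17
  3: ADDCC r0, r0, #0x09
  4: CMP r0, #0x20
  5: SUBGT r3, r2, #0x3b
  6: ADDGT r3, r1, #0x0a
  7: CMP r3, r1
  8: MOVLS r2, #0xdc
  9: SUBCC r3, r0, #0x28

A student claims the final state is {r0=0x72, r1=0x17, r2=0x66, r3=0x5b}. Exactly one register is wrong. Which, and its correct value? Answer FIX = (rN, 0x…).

FIX = (r3, 0x21)

[0] flags=1000 → (cmp)
[1] flags=1000 LE?T → r3=0xc0
[2] flags=1000 LT?T → r1=0x17
[3] flags=1000 CC?T → r0=0x72
[4] flags=0010 → (cmp)
[5] flags=0010 GT?T → r3=0x2b
[6] flags=0010 GT?T → r3=0x21
[7] flags=0010 → (cmp)
[8] flags=0010 LS?F → skip
[9] flags=0010 CC?F → skip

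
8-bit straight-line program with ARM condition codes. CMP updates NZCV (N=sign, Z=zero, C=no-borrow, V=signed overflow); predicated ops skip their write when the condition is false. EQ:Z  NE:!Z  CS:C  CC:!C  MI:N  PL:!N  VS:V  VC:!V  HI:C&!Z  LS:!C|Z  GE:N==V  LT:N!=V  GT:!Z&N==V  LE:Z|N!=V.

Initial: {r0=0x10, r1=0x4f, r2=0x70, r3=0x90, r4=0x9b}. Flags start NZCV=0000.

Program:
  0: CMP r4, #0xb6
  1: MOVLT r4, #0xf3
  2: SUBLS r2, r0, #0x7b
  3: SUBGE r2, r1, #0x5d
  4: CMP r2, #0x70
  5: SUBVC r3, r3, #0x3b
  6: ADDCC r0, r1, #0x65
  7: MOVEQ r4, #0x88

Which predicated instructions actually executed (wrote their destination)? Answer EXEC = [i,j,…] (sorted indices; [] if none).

EXEC = [1,2]

[0] flags=1000 → (cmp)
[1] flags=1000 LT?T → r4=0xf3
[2] flags=1000 LS?T → r2=0x95
[3] flags=1000 GE?F → skip
[4] flags=0011 → (cmp)
[5] flags=0011 VC?F → skip
[6] flags=0011 CC?F → skip
[7] flags=0011 EQ?F → skip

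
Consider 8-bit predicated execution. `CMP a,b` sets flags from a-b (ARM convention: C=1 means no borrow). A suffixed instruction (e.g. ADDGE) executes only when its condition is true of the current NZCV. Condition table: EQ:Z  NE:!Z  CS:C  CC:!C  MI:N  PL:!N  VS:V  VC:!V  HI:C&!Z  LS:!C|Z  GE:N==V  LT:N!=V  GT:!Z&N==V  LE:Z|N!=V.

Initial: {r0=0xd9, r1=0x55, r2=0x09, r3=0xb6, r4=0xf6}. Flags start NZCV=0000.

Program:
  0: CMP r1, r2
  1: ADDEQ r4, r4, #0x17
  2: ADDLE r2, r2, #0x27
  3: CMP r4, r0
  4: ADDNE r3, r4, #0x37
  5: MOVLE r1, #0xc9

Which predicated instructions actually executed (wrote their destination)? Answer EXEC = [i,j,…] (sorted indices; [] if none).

[0] flags=0010 → (cmp)
[1] flags=0010 EQ?F → skip
[2] flags=0010 LE?F → skip
[3] flags=0010 → (cmp)
[4] flags=0010 NE?T → r3=0x2d
[5] flags=0010 LE?F → skip

EXEC = [4]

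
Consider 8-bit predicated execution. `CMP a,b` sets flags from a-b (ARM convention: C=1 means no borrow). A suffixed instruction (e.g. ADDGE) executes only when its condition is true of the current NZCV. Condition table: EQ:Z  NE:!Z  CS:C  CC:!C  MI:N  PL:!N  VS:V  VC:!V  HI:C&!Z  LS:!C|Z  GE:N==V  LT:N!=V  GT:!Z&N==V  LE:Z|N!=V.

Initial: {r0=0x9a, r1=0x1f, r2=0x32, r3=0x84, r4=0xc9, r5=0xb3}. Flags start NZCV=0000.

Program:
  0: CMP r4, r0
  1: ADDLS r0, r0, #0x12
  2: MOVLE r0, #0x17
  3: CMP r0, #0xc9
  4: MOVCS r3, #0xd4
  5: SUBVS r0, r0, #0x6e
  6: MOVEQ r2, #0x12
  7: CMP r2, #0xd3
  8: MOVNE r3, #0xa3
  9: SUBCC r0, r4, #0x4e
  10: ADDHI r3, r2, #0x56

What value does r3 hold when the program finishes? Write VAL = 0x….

VAL = 0xa3

[0] flags=0010 → (cmp)
[1] flags=0010 LS?F → skip
[2] flags=0010 LE?F → skip
[3] flags=1000 → (cmp)
[4] flags=1000 CS?F → skip
[5] flags=1000 VS?F → skip
[6] flags=1000 EQ?F → skip
[7] flags=0000 → (cmp)
[8] flags=0000 NE?T → r3=0xa3
[9] flags=0000 CC?T → r0=0x7b
[10] flags=0000 HI?F → skip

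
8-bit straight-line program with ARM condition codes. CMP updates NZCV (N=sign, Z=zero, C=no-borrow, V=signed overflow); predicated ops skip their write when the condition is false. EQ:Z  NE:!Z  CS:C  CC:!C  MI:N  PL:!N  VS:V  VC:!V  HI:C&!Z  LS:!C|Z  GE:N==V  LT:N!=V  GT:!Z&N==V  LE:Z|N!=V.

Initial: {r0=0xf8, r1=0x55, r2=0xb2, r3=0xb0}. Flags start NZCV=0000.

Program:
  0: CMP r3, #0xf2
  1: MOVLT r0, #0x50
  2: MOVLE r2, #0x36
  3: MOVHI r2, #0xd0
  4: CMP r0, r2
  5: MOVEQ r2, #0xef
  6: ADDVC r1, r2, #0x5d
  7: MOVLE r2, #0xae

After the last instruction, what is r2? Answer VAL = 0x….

VAL = 0x36

0: ✓ CMP  NZCV=1000
1: ✓ MOVLT  r0←0x50
2: ✓ MOVLE  r2←0x36
3: · MOVHI
4: ✓ CMP  NZCV=0010
5: · MOVEQ
6: ✓ ADDVC  r1←0x93
7: · MOVLE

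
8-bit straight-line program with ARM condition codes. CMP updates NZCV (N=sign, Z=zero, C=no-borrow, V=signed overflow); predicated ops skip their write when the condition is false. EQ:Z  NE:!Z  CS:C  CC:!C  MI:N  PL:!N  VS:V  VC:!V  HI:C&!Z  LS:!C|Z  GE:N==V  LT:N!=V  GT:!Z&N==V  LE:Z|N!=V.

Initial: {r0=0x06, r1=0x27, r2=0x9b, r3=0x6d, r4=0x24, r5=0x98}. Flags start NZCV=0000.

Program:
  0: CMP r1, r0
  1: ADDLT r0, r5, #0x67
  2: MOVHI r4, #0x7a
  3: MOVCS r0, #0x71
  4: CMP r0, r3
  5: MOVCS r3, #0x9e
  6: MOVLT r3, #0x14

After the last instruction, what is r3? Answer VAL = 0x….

[0] flags=0010 → (cmp)
[1] flags=0010 LT?F → skip
[2] flags=0010 HI?T → r4=0x7a
[3] flags=0010 CS?T → r0=0x71
[4] flags=0010 → (cmp)
[5] flags=0010 CS?T → r3=0x9e
[6] flags=0010 LT?F → skip

VAL = 0x9e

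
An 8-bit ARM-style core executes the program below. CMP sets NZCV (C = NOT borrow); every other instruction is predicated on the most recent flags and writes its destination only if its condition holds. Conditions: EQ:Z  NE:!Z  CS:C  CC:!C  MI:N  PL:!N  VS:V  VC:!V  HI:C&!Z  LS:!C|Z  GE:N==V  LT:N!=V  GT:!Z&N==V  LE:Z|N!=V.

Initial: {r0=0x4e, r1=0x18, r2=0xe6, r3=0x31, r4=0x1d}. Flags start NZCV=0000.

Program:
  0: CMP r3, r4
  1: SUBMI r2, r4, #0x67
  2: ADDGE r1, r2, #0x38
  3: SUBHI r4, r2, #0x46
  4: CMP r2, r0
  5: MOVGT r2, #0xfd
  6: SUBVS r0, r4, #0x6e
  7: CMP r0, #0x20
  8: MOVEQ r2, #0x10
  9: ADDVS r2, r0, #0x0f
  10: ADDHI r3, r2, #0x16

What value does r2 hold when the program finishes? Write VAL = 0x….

VAL = 0xe6

[0] flags=0010 → (cmp)
[1] flags=0010 MI?F → skip
[2] flags=0010 GE?T → r1=0x1e
[3] flags=0010 HI?T → r4=0xa0
[4] flags=1010 → (cmp)
[5] flags=1010 GT?F → skip
[6] flags=1010 VS?F → skip
[7] flags=0010 → (cmp)
[8] flags=0010 EQ?F → skip
[9] flags=0010 VS?F → skip
[10] flags=0010 HI?T → r3=0xfc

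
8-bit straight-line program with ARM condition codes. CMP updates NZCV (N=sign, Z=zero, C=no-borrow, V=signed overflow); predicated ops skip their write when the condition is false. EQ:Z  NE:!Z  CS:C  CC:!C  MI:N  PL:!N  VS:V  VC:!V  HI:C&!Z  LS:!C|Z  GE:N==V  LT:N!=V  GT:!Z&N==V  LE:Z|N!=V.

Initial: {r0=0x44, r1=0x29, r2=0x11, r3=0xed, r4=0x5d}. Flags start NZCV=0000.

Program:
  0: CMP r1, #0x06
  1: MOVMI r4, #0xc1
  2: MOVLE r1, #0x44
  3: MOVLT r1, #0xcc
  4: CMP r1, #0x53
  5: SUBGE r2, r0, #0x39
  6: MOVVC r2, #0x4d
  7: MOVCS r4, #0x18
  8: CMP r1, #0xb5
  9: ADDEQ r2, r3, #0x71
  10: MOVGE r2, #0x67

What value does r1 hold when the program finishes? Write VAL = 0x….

0: ✓ CMP  NZCV=0010
1: · MOVMI
2: · MOVLE
3: · MOVLT
4: ✓ CMP  NZCV=1000
5: · SUBGE
6: ✓ MOVVC  r2←0x4d
7: · MOVCS
8: ✓ CMP  NZCV=0000
9: · ADDEQ
10: ✓ MOVGE  r2←0x67

VAL = 0x29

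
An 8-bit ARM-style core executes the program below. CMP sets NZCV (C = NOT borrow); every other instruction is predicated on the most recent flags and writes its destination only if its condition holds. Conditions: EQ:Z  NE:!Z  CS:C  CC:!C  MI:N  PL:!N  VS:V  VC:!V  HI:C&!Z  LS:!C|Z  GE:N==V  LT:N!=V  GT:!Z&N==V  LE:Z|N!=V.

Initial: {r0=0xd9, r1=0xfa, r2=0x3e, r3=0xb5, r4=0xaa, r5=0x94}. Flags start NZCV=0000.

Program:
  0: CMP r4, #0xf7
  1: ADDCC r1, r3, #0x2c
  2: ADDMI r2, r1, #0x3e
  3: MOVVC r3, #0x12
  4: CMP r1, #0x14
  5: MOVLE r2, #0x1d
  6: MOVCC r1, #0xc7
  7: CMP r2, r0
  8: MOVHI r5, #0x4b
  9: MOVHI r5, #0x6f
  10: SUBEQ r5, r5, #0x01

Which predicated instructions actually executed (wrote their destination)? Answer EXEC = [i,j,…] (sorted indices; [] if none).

[0] flags=1000 → (cmp)
[1] flags=1000 CC?T → r1=0xe1
[2] flags=1000 MI?T → r2=0x1f
[3] flags=1000 VC?T → r3=0x12
[4] flags=1010 → (cmp)
[5] flags=1010 LE?T → r2=0x1d
[6] flags=1010 CC?F → skip
[7] flags=0000 → (cmp)
[8] flags=0000 HI?F → skip
[9] flags=0000 HI?F → skip
[10] flags=0000 EQ?F → skip

EXEC = [1,2,3,5]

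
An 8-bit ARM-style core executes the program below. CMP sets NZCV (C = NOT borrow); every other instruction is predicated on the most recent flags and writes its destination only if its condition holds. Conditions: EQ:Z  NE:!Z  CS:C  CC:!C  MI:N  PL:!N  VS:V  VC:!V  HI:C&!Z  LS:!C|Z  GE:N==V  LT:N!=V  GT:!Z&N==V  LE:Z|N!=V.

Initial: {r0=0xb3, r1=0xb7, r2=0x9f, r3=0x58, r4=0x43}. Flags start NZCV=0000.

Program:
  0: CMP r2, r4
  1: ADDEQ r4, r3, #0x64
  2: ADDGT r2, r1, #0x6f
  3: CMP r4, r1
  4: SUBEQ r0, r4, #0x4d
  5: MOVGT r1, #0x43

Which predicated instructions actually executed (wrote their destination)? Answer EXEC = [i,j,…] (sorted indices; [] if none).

0: ✓ CMP  NZCV=0011
1: · ADDEQ
2: · ADDGT
3: ✓ CMP  NZCV=1001
4: · SUBEQ
5: ✓ MOVGT  r1←0x43

EXEC = [5]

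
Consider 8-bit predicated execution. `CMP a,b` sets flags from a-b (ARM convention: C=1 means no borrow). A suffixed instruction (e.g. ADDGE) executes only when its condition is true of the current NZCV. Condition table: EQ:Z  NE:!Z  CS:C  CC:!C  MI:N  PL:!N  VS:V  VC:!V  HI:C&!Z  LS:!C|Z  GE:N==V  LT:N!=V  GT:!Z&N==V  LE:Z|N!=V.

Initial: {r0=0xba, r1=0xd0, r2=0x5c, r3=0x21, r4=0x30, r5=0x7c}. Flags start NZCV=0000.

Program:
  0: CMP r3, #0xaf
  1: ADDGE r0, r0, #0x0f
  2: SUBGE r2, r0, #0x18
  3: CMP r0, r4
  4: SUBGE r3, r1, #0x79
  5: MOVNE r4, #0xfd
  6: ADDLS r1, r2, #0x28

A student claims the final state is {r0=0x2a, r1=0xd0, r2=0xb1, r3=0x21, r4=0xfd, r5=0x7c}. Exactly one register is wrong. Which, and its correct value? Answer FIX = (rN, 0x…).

[0] flags=0000 → (cmp)
[1] flags=0000 GE?T → r0=0xc9
[2] flags=0000 GE?T → r2=0xb1
[3] flags=1010 → (cmp)
[4] flags=1010 GE?F → skip
[5] flags=1010 NE?T → r4=0xfd
[6] flags=1010 LS?F → skip

FIX = (r0, 0xc9)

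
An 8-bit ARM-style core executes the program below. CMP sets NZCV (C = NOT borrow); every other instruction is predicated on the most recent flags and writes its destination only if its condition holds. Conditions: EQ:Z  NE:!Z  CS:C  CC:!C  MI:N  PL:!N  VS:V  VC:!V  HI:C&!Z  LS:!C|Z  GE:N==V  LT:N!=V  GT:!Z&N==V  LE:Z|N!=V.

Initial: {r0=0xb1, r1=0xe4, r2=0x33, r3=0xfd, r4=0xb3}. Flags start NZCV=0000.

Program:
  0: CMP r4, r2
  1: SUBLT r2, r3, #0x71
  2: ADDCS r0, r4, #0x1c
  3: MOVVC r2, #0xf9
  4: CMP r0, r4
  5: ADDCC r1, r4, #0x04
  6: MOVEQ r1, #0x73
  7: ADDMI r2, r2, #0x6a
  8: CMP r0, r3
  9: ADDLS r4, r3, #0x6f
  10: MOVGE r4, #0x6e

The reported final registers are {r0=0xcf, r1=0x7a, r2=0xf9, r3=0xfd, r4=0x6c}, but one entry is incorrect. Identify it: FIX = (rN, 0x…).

0: ✓ CMP  NZCV=1010
1: ✓ SUBLT  r2←0x8c
2: ✓ ADDCS  r0←0xcf
3: ✓ MOVVC  r2←0xf9
4: ✓ CMP  NZCV=0010
5: · ADDCC
6: · MOVEQ
7: · ADDMI
8: ✓ CMP  NZCV=1000
9: ✓ ADDLS  r4←0x6c
10: · MOVGE

FIX = (r1, 0xe4)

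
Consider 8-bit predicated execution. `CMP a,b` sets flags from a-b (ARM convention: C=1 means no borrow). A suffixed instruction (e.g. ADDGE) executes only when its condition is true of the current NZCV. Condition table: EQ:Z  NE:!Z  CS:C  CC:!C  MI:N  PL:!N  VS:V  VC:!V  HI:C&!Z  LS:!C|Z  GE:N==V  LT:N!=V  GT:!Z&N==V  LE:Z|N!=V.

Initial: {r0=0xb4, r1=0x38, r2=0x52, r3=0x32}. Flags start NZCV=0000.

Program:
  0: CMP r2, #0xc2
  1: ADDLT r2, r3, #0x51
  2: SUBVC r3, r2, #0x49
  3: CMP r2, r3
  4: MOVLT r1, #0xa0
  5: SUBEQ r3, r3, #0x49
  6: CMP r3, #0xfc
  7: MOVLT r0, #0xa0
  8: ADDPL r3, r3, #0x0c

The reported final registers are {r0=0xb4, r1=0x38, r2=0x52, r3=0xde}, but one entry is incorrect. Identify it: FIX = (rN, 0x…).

FIX = (r3, 0x3e)

0: ✓ CMP  NZCV=1001
1: · ADDLT
2: · SUBVC
3: ✓ CMP  NZCV=0010
4: · MOVLT
5: · SUBEQ
6: ✓ CMP  NZCV=0000
7: · MOVLT
8: ✓ ADDPL  r3←0x3e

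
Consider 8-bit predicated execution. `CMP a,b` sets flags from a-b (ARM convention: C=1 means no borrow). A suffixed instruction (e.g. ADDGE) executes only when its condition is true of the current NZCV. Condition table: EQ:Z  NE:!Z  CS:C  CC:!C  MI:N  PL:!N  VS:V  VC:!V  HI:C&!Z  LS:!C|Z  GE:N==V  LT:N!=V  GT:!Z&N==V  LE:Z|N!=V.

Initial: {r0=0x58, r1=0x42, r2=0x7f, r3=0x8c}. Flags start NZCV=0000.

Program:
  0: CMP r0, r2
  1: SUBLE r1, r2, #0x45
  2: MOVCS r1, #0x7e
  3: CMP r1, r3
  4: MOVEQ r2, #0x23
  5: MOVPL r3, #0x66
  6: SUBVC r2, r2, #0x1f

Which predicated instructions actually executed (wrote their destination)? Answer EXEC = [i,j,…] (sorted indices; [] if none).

EXEC = [1]

[0] flags=1000 → (cmp)
[1] flags=1000 LE?T → r1=0x3a
[2] flags=1000 CS?F → skip
[3] flags=1001 → (cmp)
[4] flags=1001 EQ?F → skip
[5] flags=1001 PL?F → skip
[6] flags=1001 VC?F → skip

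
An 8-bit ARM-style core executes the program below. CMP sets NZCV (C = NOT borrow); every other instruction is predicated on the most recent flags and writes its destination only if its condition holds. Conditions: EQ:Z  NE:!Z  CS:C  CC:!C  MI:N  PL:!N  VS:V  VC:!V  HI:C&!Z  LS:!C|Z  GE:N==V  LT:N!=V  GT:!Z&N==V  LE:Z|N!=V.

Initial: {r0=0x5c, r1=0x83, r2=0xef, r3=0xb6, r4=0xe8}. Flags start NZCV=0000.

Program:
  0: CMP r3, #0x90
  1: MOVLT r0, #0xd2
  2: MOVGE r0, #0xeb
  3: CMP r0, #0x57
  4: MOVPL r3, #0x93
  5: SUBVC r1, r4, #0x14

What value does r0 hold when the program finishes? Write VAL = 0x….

VAL = 0xeb

0: ✓ CMP  NZCV=0010
1: · MOVLT
2: ✓ MOVGE  r0←0xeb
3: ✓ CMP  NZCV=1010
4: · MOVPL
5: ✓ SUBVC  r1←0xd4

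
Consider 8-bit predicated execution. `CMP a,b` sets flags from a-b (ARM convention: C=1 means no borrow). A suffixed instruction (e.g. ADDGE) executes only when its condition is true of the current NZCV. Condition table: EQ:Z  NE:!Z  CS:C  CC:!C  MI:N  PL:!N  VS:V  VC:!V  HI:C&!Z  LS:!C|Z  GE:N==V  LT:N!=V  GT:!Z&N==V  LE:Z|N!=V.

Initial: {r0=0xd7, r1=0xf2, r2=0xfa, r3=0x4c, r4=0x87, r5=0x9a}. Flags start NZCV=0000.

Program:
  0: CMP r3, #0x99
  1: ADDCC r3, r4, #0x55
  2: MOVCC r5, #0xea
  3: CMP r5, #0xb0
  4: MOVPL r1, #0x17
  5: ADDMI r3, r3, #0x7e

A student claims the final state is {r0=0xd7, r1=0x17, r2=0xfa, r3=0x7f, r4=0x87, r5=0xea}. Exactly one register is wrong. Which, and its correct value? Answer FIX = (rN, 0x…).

FIX = (r3, 0xdc)

[0] flags=1001 → (cmp)
[1] flags=1001 CC?T → r3=0xdc
[2] flags=1001 CC?T → r5=0xea
[3] flags=0010 → (cmp)
[4] flags=0010 PL?T → r1=0x17
[5] flags=0010 MI?F → skip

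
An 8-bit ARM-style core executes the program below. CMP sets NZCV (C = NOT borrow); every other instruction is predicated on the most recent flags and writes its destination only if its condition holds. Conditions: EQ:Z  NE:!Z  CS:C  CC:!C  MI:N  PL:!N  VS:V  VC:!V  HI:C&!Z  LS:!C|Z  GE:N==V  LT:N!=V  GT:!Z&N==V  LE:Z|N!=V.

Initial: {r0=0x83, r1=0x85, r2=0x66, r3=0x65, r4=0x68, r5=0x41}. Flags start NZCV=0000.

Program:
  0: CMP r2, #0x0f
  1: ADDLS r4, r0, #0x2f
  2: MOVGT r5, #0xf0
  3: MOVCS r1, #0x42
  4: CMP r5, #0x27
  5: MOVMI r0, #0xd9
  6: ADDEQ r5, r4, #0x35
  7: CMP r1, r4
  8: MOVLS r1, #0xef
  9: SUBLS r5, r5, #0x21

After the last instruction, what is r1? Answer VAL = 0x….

VAL = 0xef

0: ✓ CMP  NZCV=0010
1: · ADDLS
2: ✓ MOVGT  r5←0xf0
3: ✓ MOVCS  r1←0x42
4: ✓ CMP  NZCV=1010
5: ✓ MOVMI  r0←0xd9
6: · ADDEQ
7: ✓ CMP  NZCV=1000
8: ✓ MOVLS  r1←0xef
9: ✓ SUBLS  r5←0xcf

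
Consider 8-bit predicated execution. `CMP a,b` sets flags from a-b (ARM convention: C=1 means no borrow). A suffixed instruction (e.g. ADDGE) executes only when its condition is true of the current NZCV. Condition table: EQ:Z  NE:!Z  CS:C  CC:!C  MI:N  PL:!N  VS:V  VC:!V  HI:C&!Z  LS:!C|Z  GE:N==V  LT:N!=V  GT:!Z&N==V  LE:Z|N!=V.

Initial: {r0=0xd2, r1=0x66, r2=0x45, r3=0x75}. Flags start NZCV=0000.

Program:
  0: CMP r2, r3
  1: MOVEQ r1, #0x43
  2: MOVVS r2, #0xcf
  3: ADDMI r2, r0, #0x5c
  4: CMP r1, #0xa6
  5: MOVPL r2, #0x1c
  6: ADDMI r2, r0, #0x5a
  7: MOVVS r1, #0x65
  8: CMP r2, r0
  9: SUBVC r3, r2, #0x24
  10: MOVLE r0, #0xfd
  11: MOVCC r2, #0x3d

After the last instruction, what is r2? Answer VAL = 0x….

[0] flags=1000 → (cmp)
[1] flags=1000 EQ?F → skip
[2] flags=1000 VS?F → skip
[3] flags=1000 MI?T → r2=0x2e
[4] flags=1001 → (cmp)
[5] flags=1001 PL?F → skip
[6] flags=1001 MI?T → r2=0x2c
[7] flags=1001 VS?T → r1=0x65
[8] flags=0000 → (cmp)
[9] flags=0000 VC?T → r3=0x08
[10] flags=0000 LE?F → skip
[11] flags=0000 CC?T → r2=0x3d

VAL = 0x3d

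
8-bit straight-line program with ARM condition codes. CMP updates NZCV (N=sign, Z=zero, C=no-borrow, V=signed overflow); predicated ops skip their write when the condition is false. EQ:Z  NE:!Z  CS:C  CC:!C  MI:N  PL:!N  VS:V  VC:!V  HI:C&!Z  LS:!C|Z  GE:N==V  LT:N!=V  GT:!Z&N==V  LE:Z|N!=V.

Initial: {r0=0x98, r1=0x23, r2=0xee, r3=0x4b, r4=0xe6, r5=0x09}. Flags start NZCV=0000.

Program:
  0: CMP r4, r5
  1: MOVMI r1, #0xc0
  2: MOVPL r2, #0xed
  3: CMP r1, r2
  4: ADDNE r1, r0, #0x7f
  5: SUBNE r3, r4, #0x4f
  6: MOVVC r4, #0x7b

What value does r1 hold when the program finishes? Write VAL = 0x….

0: ✓ CMP  NZCV=1010
1: ✓ MOVMI  r1←0xc0
2: · MOVPL
3: ✓ CMP  NZCV=1000
4: ✓ ADDNE  r1←0x17
5: ✓ SUBNE  r3←0x97
6: ✓ MOVVC  r4←0x7b

VAL = 0x17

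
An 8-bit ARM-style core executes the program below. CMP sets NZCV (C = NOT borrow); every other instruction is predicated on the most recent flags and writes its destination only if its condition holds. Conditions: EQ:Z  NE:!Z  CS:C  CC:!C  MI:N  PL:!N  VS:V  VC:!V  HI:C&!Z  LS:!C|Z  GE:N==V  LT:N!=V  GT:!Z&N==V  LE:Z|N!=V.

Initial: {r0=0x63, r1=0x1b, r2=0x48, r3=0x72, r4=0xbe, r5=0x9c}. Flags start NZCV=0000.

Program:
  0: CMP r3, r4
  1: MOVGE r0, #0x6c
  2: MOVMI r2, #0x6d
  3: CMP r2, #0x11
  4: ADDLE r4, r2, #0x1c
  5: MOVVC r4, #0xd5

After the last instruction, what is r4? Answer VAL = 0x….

[0] flags=1001 → (cmp)
[1] flags=1001 GE?T → r0=0x6c
[2] flags=1001 MI?T → r2=0x6d
[3] flags=0010 → (cmp)
[4] flags=0010 LE?F → skip
[5] flags=0010 VC?T → r4=0xd5

VAL = 0xd5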